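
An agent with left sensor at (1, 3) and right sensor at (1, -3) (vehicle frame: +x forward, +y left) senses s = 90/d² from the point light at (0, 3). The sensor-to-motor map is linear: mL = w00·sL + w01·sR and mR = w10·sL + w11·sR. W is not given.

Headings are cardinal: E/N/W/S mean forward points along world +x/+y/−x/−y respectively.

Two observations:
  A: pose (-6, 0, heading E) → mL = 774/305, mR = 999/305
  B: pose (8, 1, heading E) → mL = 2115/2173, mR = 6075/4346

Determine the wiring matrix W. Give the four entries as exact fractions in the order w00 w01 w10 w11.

obs A: pose=(-6,0,E) → sL=18/5, sR=90/61, mL=774/305, mR=999/305
obs B: pose=(8,1,E) → sL=45/41, sR=45/53, mL=2115/2173, mR=6075/4346
sensor matrix S = [[18/5, 90/61], [45/41, 45/53]]; det S = 190512/132553
solve [mL_A; mL_B] = S·[w00; w01] and [mR_A; mR_B] = S·[w10; w11]:
  w00 = 1/2, w01 = 1/2, w10 = 1/2, w11 = 1

1/2 1/2 1/2 1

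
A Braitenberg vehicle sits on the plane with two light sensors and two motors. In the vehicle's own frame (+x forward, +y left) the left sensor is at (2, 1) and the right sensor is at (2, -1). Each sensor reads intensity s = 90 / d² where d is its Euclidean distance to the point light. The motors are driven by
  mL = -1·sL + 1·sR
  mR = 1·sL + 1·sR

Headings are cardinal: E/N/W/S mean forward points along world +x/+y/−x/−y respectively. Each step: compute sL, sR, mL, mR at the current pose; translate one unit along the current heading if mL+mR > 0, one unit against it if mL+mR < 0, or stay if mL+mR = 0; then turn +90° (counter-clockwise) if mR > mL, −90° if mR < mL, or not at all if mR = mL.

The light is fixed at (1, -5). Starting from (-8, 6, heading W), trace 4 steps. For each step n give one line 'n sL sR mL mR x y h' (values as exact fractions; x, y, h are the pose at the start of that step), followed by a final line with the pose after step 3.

0 90/221 18/53 -792/11713 8748/11713 -8 6 W
1 5/9 45/101 -100/909 910/909 -9 6 S
2 18/37 18/29 144/1073 1188/1073 -9 5 E
3 45/122 45/104 405/6344 5085/6344 -8 5 N
final -8 6 W

n=0: pose=(-8,6,W); sL=90/221, sR=18/53; mL=-792/11713, mR=8748/11713; mL+mR=36/53 → advance +1; mR−mL=180/221 → turn +1·90°
n=1: pose=(-9,6,S); sL=5/9, sR=45/101; mL=-100/909, mR=910/909; mL+mR=90/101 → advance +1; mR−mL=10/9 → turn +1·90°
n=2: pose=(-9,5,E); sL=18/37, sR=18/29; mL=144/1073, mR=1188/1073; mL+mR=36/29 → advance +1; mR−mL=36/37 → turn +1·90°
n=3: pose=(-8,5,N); sL=45/122, sR=45/104; mL=405/6344, mR=5085/6344; mL+mR=45/52 → advance +1; mR−mL=45/61 → turn +1·90°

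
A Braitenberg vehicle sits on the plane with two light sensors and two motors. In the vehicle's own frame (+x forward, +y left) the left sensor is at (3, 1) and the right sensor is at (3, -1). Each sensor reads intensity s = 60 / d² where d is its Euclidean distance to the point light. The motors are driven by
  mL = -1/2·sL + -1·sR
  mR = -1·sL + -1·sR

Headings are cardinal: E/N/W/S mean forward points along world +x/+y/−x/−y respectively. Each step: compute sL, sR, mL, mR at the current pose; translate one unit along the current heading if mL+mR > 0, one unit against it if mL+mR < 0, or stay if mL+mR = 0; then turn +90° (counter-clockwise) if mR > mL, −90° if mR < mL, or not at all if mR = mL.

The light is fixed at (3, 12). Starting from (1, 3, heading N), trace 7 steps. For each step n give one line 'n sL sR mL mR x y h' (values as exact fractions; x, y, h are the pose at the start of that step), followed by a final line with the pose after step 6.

0 4/3 60/37 -254/111 -328/111 1 3 N
1 30/41 30/61 -2145/2501 -3060/2501 1 2 E
2 60/173 12/37 -3186/6401 -4296/6401 0 2 S
3 15/34 3/5 -279/340 -177/170 0 3 W
4 4/3 60/37 -254/111 -328/111 1 3 N
5 30/41 30/61 -2145/2501 -3060/2501 1 2 E
6 60/173 12/37 -3186/6401 -4296/6401 0 2 S
final 0 3 W

n=0: pose=(1,3,N); sL=4/3, sR=60/37; mL=-254/111, mR=-328/111; mL+mR=-194/37 → advance -1; mR−mL=-2/3 → turn -1·90°
n=1: pose=(1,2,E); sL=30/41, sR=30/61; mL=-2145/2501, mR=-3060/2501; mL+mR=-5205/2501 → advance -1; mR−mL=-15/41 → turn -1·90°
n=2: pose=(0,2,S); sL=60/173, sR=12/37; mL=-3186/6401, mR=-4296/6401; mL+mR=-7482/6401 → advance -1; mR−mL=-30/173 → turn -1·90°
n=3: pose=(0,3,W); sL=15/34, sR=3/5; mL=-279/340, mR=-177/170; mL+mR=-633/340 → advance -1; mR−mL=-15/68 → turn -1·90°
n=4: pose=(1,3,N); sL=4/3, sR=60/37; mL=-254/111, mR=-328/111; mL+mR=-194/37 → advance -1; mR−mL=-2/3 → turn -1·90°
n=5: pose=(1,2,E); sL=30/41, sR=30/61; mL=-2145/2501, mR=-3060/2501; mL+mR=-5205/2501 → advance -1; mR−mL=-15/41 → turn -1·90°
n=6: pose=(0,2,S); sL=60/173, sR=12/37; mL=-3186/6401, mR=-4296/6401; mL+mR=-7482/6401 → advance -1; mR−mL=-30/173 → turn -1·90°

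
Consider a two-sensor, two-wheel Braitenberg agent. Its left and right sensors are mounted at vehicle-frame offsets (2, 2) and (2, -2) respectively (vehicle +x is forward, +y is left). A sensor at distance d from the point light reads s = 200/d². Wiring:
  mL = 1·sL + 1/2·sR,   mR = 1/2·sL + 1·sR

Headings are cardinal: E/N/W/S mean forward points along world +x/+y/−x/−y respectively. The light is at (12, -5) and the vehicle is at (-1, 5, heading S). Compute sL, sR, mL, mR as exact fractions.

40/37 200/289 15260/10693 13180/10693

left sensor world pos  = (1, 3); dL² = 185
right sensor world pos = (-3, 3); dR² = 289
sL = 200/185 = 40/37
sR = 200/289 = 200/289
mL = 1·sL + 1/2·sR = 15260/10693
mR = 1/2·sL + 1·sR = 13180/10693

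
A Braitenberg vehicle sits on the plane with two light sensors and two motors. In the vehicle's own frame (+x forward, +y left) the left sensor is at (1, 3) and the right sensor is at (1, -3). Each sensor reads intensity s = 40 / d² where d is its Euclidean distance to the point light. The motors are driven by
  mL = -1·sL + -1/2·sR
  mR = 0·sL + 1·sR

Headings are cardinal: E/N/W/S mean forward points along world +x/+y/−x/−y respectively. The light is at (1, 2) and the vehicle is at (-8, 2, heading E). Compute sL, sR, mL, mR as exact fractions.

40/73 40/73 -60/73 40/73

left sensor world pos  = (-7, 5); dL² = 73
right sensor world pos = (-7, -1); dR² = 73
sL = 40/73 = 40/73
sR = 40/73 = 40/73
mL = -1·sL + -1/2·sR = -60/73
mR = 0·sL + 1·sR = 40/73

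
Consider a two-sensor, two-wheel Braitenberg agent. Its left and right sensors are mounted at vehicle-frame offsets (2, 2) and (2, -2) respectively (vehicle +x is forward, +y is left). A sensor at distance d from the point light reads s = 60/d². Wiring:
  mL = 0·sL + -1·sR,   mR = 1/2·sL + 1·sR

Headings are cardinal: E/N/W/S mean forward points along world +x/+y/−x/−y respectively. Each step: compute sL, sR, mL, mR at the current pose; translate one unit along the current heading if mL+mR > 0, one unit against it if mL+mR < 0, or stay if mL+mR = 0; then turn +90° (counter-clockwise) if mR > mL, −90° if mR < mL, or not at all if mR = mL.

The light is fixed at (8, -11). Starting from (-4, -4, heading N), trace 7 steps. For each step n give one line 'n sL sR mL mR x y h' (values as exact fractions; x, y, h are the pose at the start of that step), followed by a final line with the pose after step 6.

0 60/277 60/181 -60/181 22050/50137 -4 -4 N
1 15/58 15/74 -15/74 1425/4292 -4 -3 W
2 60/157 20/87 -20/87 5750/13659 -5 -3 S
3 30/101 30/73 -30/73 4125/7373 -5 -4 E
4 60/277 60/181 -60/181 22050/50137 -4 -4 N
5 15/58 15/74 -15/74 1425/4292 -4 -3 W
6 60/157 20/87 -20/87 5750/13659 -5 -3 S
final -5 -4 E

n=0: pose=(-4,-4,N); sL=60/277, sR=60/181; mL=-60/181, mR=22050/50137; mL+mR=30/277 → advance +1; mR−mL=38670/50137 → turn +1·90°
n=1: pose=(-4,-3,W); sL=15/58, sR=15/74; mL=-15/74, mR=1425/4292; mL+mR=15/116 → advance +1; mR−mL=2295/4292 → turn +1·90°
n=2: pose=(-5,-3,S); sL=60/157, sR=20/87; mL=-20/87, mR=5750/13659; mL+mR=30/157 → advance +1; mR−mL=8890/13659 → turn +1·90°
n=3: pose=(-5,-4,E); sL=30/101, sR=30/73; mL=-30/73, mR=4125/7373; mL+mR=15/101 → advance +1; mR−mL=7155/7373 → turn +1·90°
n=4: pose=(-4,-4,N); sL=60/277, sR=60/181; mL=-60/181, mR=22050/50137; mL+mR=30/277 → advance +1; mR−mL=38670/50137 → turn +1·90°
n=5: pose=(-4,-3,W); sL=15/58, sR=15/74; mL=-15/74, mR=1425/4292; mL+mR=15/116 → advance +1; mR−mL=2295/4292 → turn +1·90°
n=6: pose=(-5,-3,S); sL=60/157, sR=20/87; mL=-20/87, mR=5750/13659; mL+mR=30/157 → advance +1; mR−mL=8890/13659 → turn +1·90°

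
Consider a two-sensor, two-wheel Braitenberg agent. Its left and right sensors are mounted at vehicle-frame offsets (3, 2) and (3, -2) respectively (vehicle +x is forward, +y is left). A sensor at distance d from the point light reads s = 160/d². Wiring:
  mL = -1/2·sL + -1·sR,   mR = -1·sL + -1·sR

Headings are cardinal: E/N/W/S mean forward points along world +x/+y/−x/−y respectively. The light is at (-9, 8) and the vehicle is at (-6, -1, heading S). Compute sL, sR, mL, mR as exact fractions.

160/169 32/29 -7728/4901 -10048/4901

left sensor world pos  = (-4, -4); dL² = 169
right sensor world pos = (-8, -4); dR² = 145
sL = 160/169 = 160/169
sR = 160/145 = 32/29
mL = -1/2·sL + -1·sR = -7728/4901
mR = -1·sL + -1·sR = -10048/4901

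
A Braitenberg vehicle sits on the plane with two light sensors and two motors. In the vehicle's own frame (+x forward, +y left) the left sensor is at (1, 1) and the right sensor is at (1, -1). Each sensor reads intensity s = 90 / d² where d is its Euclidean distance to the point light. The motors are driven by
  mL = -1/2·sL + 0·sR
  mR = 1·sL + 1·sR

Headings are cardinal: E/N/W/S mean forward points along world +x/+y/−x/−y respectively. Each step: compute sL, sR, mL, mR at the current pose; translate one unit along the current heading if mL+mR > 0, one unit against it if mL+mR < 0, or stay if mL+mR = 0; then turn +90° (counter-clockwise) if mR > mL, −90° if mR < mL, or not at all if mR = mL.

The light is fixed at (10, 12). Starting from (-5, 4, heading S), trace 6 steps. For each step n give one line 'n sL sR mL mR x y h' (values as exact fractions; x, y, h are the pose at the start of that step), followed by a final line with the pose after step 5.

n=0: pose=(-5,4,S); sL=90/277, sR=90/337; mL=-45/277, mR=55260/93349; mL+mR=40095/93349 → advance +1; mR−mL=70425/93349 → turn +1·90°
n=1: pose=(-5,3,E); sL=9/26, sR=45/148; mL=-9/52, mR=1251/1924; mL+mR=459/962 → advance +1; mR−mL=396/481 → turn +1·90°
n=2: pose=(-4,3,N); sL=90/289, sR=90/233; mL=-45/289, mR=46980/67337; mL+mR=36495/67337 → advance +1; mR−mL=57465/67337 → turn +1·90°
n=3: pose=(-4,4,W); sL=5/17, sR=45/137; mL=-5/34, mR=1450/2329; mL+mR=2215/4658 → advance +1; mR−mL=3585/4658 → turn +1·90°
n=4: pose=(-5,4,S); sL=90/277, sR=90/337; mL=-45/277, mR=55260/93349; mL+mR=40095/93349 → advance +1; mR−mL=70425/93349 → turn +1·90°
n=5: pose=(-5,3,E); sL=9/26, sR=45/148; mL=-9/52, mR=1251/1924; mL+mR=459/962 → advance +1; mR−mL=396/481 → turn +1·90°

0 90/277 90/337 -45/277 55260/93349 -5 4 S
1 9/26 45/148 -9/52 1251/1924 -5 3 E
2 90/289 90/233 -45/289 46980/67337 -4 3 N
3 5/17 45/137 -5/34 1450/2329 -4 4 W
4 90/277 90/337 -45/277 55260/93349 -5 4 S
5 9/26 45/148 -9/52 1251/1924 -5 3 E
final -4 3 N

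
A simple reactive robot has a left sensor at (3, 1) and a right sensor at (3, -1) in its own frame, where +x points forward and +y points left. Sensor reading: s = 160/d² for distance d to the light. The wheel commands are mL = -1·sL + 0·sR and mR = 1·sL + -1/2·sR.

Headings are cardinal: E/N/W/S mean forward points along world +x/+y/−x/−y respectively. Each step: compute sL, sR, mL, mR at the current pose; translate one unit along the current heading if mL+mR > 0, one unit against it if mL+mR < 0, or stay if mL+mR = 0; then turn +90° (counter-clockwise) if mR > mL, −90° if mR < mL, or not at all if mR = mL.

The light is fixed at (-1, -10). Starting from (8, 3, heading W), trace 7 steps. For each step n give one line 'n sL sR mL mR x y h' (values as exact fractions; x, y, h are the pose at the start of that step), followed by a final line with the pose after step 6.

n=0: pose=(8,3,W); sL=8/9, sR=20/29; mL=-8/9, mR=142/261; mL+mR=-10/29 → advance -1; mR−mL=374/261 → turn +1·90°
n=1: pose=(9,3,S); sL=160/221, sR=160/181; mL=-160/221, mR=11280/40001; mL+mR=-80/181 → advance -1; mR−mL=40240/40001 → turn +1·90°
n=2: pose=(9,4,E); sL=80/197, sR=80/169; mL=-80/197, mR=5640/33293; mL+mR=-40/169 → advance -1; mR−mL=19160/33293 → turn +1·90°
n=3: pose=(8,4,N); sL=160/353, sR=160/389; mL=-160/353, mR=34000/137317; mL+mR=-80/389 → advance -1; mR−mL=96240/137317 → turn +1·90°
n=4: pose=(8,3,W); sL=8/9, sR=20/29; mL=-8/9, mR=142/261; mL+mR=-10/29 → advance -1; mR−mL=374/261 → turn +1·90°
n=5: pose=(9,3,S); sL=160/221, sR=160/181; mL=-160/221, mR=11280/40001; mL+mR=-80/181 → advance -1; mR−mL=40240/40001 → turn +1·90°
n=6: pose=(9,4,E); sL=80/197, sR=80/169; mL=-80/197, mR=5640/33293; mL+mR=-40/169 → advance -1; mR−mL=19160/33293 → turn +1·90°

0 8/9 20/29 -8/9 142/261 8 3 W
1 160/221 160/181 -160/221 11280/40001 9 3 S
2 80/197 80/169 -80/197 5640/33293 9 4 E
3 160/353 160/389 -160/353 34000/137317 8 4 N
4 8/9 20/29 -8/9 142/261 8 3 W
5 160/221 160/181 -160/221 11280/40001 9 3 S
6 80/197 80/169 -80/197 5640/33293 9 4 E
final 8 4 N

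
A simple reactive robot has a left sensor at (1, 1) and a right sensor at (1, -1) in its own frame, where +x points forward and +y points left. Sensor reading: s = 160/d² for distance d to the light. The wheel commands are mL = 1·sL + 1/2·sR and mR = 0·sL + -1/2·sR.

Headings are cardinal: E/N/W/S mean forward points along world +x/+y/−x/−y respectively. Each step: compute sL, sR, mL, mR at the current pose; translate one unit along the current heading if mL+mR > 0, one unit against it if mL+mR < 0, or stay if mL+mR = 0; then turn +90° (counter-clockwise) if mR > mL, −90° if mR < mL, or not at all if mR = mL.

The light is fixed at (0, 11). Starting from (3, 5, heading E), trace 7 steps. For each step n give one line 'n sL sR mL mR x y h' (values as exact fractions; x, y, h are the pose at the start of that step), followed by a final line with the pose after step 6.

0 160/41 32/13 2736/533 -16/13 3 5 E
1 80/37 80/29 3800/1073 -40/29 4 5 S
2 160/73 32/9 2608/657 -16/9 4 4 W
3 4 40/13 72/13 -20/13 3 4 N
4 160/41 32/13 2736/533 -16/13 3 5 E
5 80/37 80/29 3800/1073 -40/29 4 5 S
6 160/73 32/9 2608/657 -16/9 4 4 W
final 3 4 N

n=0: pose=(3,5,E); sL=160/41, sR=32/13; mL=2736/533, mR=-16/13; mL+mR=160/41 → advance +1; mR−mL=-3392/533 → turn -1·90°
n=1: pose=(4,5,S); sL=80/37, sR=80/29; mL=3800/1073, mR=-40/29; mL+mR=80/37 → advance +1; mR−mL=-5280/1073 → turn -1·90°
n=2: pose=(4,4,W); sL=160/73, sR=32/9; mL=2608/657, mR=-16/9; mL+mR=160/73 → advance +1; mR−mL=-3776/657 → turn -1·90°
n=3: pose=(3,4,N); sL=4, sR=40/13; mL=72/13, mR=-20/13; mL+mR=4 → advance +1; mR−mL=-92/13 → turn -1·90°
n=4: pose=(3,5,E); sL=160/41, sR=32/13; mL=2736/533, mR=-16/13; mL+mR=160/41 → advance +1; mR−mL=-3392/533 → turn -1·90°
n=5: pose=(4,5,S); sL=80/37, sR=80/29; mL=3800/1073, mR=-40/29; mL+mR=80/37 → advance +1; mR−mL=-5280/1073 → turn -1·90°
n=6: pose=(4,4,W); sL=160/73, sR=32/9; mL=2608/657, mR=-16/9; mL+mR=160/73 → advance +1; mR−mL=-3776/657 → turn -1·90°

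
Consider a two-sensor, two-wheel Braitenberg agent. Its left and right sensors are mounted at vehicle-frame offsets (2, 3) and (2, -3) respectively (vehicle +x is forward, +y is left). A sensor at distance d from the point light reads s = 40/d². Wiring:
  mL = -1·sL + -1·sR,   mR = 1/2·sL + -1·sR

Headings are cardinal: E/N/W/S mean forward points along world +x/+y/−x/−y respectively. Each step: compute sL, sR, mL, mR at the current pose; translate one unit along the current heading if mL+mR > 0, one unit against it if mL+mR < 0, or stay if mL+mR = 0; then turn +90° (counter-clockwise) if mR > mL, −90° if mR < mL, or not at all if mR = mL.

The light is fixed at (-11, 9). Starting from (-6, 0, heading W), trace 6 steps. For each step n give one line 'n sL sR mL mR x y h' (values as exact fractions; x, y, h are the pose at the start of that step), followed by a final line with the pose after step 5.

n=0: pose=(-6,0,W); sL=40/153, sR=8/9; mL=-176/153, mR=-116/153; mL+mR=-292/153 → advance -1; mR−mL=20/51 → turn +1·90°
n=1: pose=(-5,0,S); sL=20/101, sR=4/13; mL=-664/1313, mR=-274/1313; mL+mR=-938/1313 → advance -1; mR−mL=30/101 → turn +1·90°
n=2: pose=(-5,1,E); sL=40/89, sR=8/37; mL=-2192/3293, mR=28/3293; mL+mR=-2164/3293 → advance -1; mR−mL=60/89 → turn +1·90°
n=3: pose=(-6,1,N); sL=1, sR=2/5; mL=-7/5, mR=1/10; mL+mR=-13/10 → advance -1; mR−mL=3/2 → turn +1·90°
n=4: pose=(-6,0,W); sL=40/153, sR=8/9; mL=-176/153, mR=-116/153; mL+mR=-292/153 → advance -1; mR−mL=20/51 → turn +1·90°
n=5: pose=(-5,0,S); sL=20/101, sR=4/13; mL=-664/1313, mR=-274/1313; mL+mR=-938/1313 → advance -1; mR−mL=30/101 → turn +1·90°

0 40/153 8/9 -176/153 -116/153 -6 0 W
1 20/101 4/13 -664/1313 -274/1313 -5 0 S
2 40/89 8/37 -2192/3293 28/3293 -5 1 E
3 1 2/5 -7/5 1/10 -6 1 N
4 40/153 8/9 -176/153 -116/153 -6 0 W
5 20/101 4/13 -664/1313 -274/1313 -5 0 S
final -5 1 E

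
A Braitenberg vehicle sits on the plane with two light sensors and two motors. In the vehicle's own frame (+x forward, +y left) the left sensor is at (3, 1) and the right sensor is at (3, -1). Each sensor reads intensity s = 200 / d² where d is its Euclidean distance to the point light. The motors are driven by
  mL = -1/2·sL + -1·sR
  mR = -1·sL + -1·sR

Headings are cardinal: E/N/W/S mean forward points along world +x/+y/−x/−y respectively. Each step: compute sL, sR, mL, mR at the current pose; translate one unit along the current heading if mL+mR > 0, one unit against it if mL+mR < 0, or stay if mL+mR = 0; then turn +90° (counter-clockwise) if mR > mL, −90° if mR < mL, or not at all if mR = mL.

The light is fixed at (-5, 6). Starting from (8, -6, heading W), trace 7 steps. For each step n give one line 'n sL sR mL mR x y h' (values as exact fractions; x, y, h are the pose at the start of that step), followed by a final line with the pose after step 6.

0 200/269 200/221 -75900/59449 -98000/59449 8 -6 W
1 4/5 100/153 -806/765 -1112/765 9 -6 N
2 200/433 40/97 -27020/42001 -36720/42001 9 -7 E
3 50/113 1/2 -163/226 -213/226 8 -7 S
4 200/269 200/221 -75900/59449 -98000/59449 8 -6 W
5 4/5 100/153 -806/765 -1112/765 9 -6 N
6 200/433 40/97 -27020/42001 -36720/42001 9 -7 E
final 8 -7 S

n=0: pose=(8,-6,W); sL=200/269, sR=200/221; mL=-75900/59449, mR=-98000/59449; mL+mR=-173900/59449 → advance -1; mR−mL=-100/269 → turn -1·90°
n=1: pose=(9,-6,N); sL=4/5, sR=100/153; mL=-806/765, mR=-1112/765; mL+mR=-1918/765 → advance -1; mR−mL=-2/5 → turn -1·90°
n=2: pose=(9,-7,E); sL=200/433, sR=40/97; mL=-27020/42001, mR=-36720/42001; mL+mR=-63740/42001 → advance -1; mR−mL=-100/433 → turn -1·90°
n=3: pose=(8,-7,S); sL=50/113, sR=1/2; mL=-163/226, mR=-213/226; mL+mR=-188/113 → advance -1; mR−mL=-25/113 → turn -1·90°
n=4: pose=(8,-6,W); sL=200/269, sR=200/221; mL=-75900/59449, mR=-98000/59449; mL+mR=-173900/59449 → advance -1; mR−mL=-100/269 → turn -1·90°
n=5: pose=(9,-6,N); sL=4/5, sR=100/153; mL=-806/765, mR=-1112/765; mL+mR=-1918/765 → advance -1; mR−mL=-2/5 → turn -1·90°
n=6: pose=(9,-7,E); sL=200/433, sR=40/97; mL=-27020/42001, mR=-36720/42001; mL+mR=-63740/42001 → advance -1; mR−mL=-100/433 → turn -1·90°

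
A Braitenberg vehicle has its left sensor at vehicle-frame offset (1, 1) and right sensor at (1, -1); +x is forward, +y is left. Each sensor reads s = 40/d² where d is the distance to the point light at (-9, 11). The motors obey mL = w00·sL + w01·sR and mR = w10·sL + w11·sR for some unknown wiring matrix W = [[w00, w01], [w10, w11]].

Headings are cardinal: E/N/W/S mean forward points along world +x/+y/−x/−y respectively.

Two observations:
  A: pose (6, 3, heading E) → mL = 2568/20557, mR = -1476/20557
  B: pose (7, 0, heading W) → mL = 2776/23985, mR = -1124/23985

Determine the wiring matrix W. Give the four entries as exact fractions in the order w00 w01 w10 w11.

obs A: pose=(6,3,E) → sL=8/61, sR=40/337, mL=2568/20557, mR=-1476/20557
obs B: pose=(7,0,W) → sL=40/369, sR=8/65, mL=2776/23985, mR=-1124/23985
sensor matrix S = [[8/61, 40/337], [40/369, 8/65]]; det S = 1614592/493059645
solve [mL_A; mL_B] = S·[w00; w01] and [mR_A; mR_B] = S·[w10; w11]:
  w00 = 1/2, w01 = 1/2, w10 = -1, w11 = 1/2

1/2 1/2 -1 1/2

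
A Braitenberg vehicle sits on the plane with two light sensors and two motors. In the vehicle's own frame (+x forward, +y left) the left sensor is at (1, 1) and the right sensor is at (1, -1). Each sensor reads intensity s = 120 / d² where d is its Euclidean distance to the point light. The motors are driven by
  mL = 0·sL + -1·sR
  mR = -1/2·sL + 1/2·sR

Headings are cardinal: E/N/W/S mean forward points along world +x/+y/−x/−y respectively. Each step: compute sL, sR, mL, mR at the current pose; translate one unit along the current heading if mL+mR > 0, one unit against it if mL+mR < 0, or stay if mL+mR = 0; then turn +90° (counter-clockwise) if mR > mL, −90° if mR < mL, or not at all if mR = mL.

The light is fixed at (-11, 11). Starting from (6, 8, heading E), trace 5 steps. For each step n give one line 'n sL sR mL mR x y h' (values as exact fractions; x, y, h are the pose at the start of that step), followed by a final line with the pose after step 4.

n=0: pose=(6,8,E); sL=15/41, sR=6/17; mL=-6/17, mR=-9/1394; mL+mR=-501/1394 → advance -1; mR−mL=483/1394 → turn +1·90°
n=1: pose=(5,8,N); sL=120/229, sR=120/293; mL=-120/293, mR=-3840/67097; mL+mR=-31320/67097 → advance -1; mR−mL=23640/67097 → turn +1·90°
n=2: pose=(5,7,W); sL=12/25, sR=20/39; mL=-20/39, mR=16/975; mL+mR=-484/975 → advance -1; mR−mL=172/325 → turn +1·90°
n=3: pose=(6,7,S); sL=120/349, sR=120/281; mL=-120/281, mR=4080/98069; mL+mR=-37800/98069 → advance -1; mR−mL=45960/98069 → turn +1·90°
n=4: pose=(6,8,E); sL=15/41, sR=6/17; mL=-6/17, mR=-9/1394; mL+mR=-501/1394 → advance -1; mR−mL=483/1394 → turn +1·90°

0 15/41 6/17 -6/17 -9/1394 6 8 E
1 120/229 120/293 -120/293 -3840/67097 5 8 N
2 12/25 20/39 -20/39 16/975 5 7 W
3 120/349 120/281 -120/281 4080/98069 6 7 S
4 15/41 6/17 -6/17 -9/1394 6 8 E
final 5 8 N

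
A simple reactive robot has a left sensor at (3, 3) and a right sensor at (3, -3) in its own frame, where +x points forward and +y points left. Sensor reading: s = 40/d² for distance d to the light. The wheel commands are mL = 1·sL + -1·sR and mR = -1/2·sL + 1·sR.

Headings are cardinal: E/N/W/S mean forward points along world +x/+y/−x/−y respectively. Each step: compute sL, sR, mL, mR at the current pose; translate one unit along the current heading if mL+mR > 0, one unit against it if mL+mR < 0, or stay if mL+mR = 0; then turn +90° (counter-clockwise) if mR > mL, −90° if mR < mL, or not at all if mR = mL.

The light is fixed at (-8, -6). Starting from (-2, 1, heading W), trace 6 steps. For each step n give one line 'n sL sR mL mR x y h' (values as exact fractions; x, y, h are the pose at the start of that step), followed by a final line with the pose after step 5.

n=0: pose=(-2,1,W); sL=8/5, sR=40/109; mL=672/545, mR=-236/545; mL+mR=4/5 → advance +1; mR−mL=-908/545 → turn -1·90°
n=1: pose=(-3,1,N); sL=5/13, sR=10/41; mL=75/533, mR=55/1066; mL+mR=5/26 → advance +1; mR−mL=-95/1066 → turn -1·90°
n=2: pose=(-3,2,E); sL=8/37, sR=40/89; mL=-768/3293, mR=1124/3293; mL+mR=4/37 → advance +1; mR−mL=1892/3293 → turn +1·90°
n=3: pose=(-2,2,N); sL=4/13, sR=20/101; mL=144/1313, mR=58/1313; mL+mR=2/13 → advance +1; mR−mL=-86/1313 → turn -1·90°
n=4: pose=(-2,3,E); sL=8/45, sR=40/117; mL=-32/195, mR=148/585; mL+mR=4/45 → advance +1; mR−mL=244/585 → turn +1·90°
n=5: pose=(-1,3,N); sL=1/4, sR=10/61; mL=21/244, mR=19/488; mL+mR=1/8 → advance +1; mR−mL=-23/488 → turn -1·90°

0 8/5 40/109 672/545 -236/545 -2 1 W
1 5/13 10/41 75/533 55/1066 -3 1 N
2 8/37 40/89 -768/3293 1124/3293 -3 2 E
3 4/13 20/101 144/1313 58/1313 -2 2 N
4 8/45 40/117 -32/195 148/585 -2 3 E
5 1/4 10/61 21/244 19/488 -1 3 N
final -1 4 E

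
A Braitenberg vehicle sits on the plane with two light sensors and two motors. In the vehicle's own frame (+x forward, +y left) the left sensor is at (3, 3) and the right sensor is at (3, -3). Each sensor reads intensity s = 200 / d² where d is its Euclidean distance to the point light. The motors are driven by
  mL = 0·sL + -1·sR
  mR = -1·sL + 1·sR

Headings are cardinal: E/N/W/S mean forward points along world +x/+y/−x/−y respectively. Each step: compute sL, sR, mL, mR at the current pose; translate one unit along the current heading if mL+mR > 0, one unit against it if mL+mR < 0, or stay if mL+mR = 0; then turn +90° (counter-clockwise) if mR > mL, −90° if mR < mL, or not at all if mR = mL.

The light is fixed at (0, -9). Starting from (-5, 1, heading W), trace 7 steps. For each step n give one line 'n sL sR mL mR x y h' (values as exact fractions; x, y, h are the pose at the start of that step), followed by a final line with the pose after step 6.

0 200/113 200/233 -200/233 -24000/26329 -5 1 W
1 100/109 20/17 -20/17 480/1853 -4 1 N
2 40/17 200/193 -200/193 -4320/3281 -4 0 W
3 10/9 25/18 -25/18 5/18 -3 0 N
4 200/61 200/157 -200/157 -19200/9577 -3 -1 W
5 100/73 100/61 -100/61 1200/4453 -2 -1 N
6 200/41 8/5 -8/5 -672/205 -2 -2 W
final -1 -2 N

n=0: pose=(-5,1,W); sL=200/113, sR=200/233; mL=-200/233, mR=-24000/26329; mL+mR=-200/113 → advance -1; mR−mL=-1400/26329 → turn -1·90°
n=1: pose=(-4,1,N); sL=100/109, sR=20/17; mL=-20/17, mR=480/1853; mL+mR=-100/109 → advance -1; mR−mL=2660/1853 → turn +1·90°
n=2: pose=(-4,0,W); sL=40/17, sR=200/193; mL=-200/193, mR=-4320/3281; mL+mR=-40/17 → advance -1; mR−mL=-920/3281 → turn -1·90°
n=3: pose=(-3,0,N); sL=10/9, sR=25/18; mL=-25/18, mR=5/18; mL+mR=-10/9 → advance -1; mR−mL=5/3 → turn +1·90°
n=4: pose=(-3,-1,W); sL=200/61, sR=200/157; mL=-200/157, mR=-19200/9577; mL+mR=-200/61 → advance -1; mR−mL=-7000/9577 → turn -1·90°
n=5: pose=(-2,-1,N); sL=100/73, sR=100/61; mL=-100/61, mR=1200/4453; mL+mR=-100/73 → advance -1; mR−mL=8500/4453 → turn +1·90°
n=6: pose=(-2,-2,W); sL=200/41, sR=8/5; mL=-8/5, mR=-672/205; mL+mR=-200/41 → advance -1; mR−mL=-344/205 → turn -1·90°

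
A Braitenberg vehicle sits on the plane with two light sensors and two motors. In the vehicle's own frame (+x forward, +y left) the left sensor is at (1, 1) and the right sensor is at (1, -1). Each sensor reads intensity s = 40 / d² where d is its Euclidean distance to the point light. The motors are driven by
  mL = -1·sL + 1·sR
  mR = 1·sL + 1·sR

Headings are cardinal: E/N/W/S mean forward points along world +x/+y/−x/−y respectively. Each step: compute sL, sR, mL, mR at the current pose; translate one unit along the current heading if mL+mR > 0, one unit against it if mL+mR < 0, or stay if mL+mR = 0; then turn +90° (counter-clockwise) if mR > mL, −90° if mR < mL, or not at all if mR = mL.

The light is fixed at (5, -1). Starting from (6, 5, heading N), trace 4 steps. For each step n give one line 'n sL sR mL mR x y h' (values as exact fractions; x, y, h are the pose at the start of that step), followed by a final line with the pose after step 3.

0 40/49 40/53 -160/2597 4080/2597 6 5 N
1 10/9 5/8 -35/72 125/72 6 6 W
2 40/37 40/37 0 80/37 5 6 S
3 4/5 20/13 48/65 152/65 5 5 E
final 6 5 N

n=0: pose=(6,5,N); sL=40/49, sR=40/53; mL=-160/2597, mR=4080/2597; mL+mR=80/53 → advance +1; mR−mL=80/49 → turn +1·90°
n=1: pose=(6,6,W); sL=10/9, sR=5/8; mL=-35/72, mR=125/72; mL+mR=5/4 → advance +1; mR−mL=20/9 → turn +1·90°
n=2: pose=(5,6,S); sL=40/37, sR=40/37; mL=0, mR=80/37; mL+mR=80/37 → advance +1; mR−mL=80/37 → turn +1·90°
n=3: pose=(5,5,E); sL=4/5, sR=20/13; mL=48/65, mR=152/65; mL+mR=40/13 → advance +1; mR−mL=8/5 → turn +1·90°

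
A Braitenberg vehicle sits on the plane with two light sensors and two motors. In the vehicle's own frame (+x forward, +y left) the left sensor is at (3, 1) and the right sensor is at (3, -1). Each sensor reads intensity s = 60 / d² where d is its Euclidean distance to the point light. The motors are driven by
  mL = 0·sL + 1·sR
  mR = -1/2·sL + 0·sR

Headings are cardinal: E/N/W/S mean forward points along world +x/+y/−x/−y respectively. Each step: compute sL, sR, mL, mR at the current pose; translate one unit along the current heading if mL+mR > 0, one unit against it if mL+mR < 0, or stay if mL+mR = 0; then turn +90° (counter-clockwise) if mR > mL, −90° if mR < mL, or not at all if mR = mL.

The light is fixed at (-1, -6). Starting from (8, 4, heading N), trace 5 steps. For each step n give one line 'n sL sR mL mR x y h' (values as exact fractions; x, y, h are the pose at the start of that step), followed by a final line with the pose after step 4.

0 60/233 60/269 60/269 -30/233 8 4 N
1 5/24 15/61 15/61 -5/48 8 5 E
2 12/37 12/29 12/29 -6/37 9 5 S
3 6/13 6/17 6/17 -3/13 9 4 W
4 60/233 60/269 60/269 -30/233 8 4 N
final 8 5 E

n=0: pose=(8,4,N); sL=60/233, sR=60/269; mL=60/269, mR=-30/233; mL+mR=5910/62677 → advance +1; mR−mL=-22050/62677 → turn -1·90°
n=1: pose=(8,5,E); sL=5/24, sR=15/61; mL=15/61, mR=-5/48; mL+mR=415/2928 → advance +1; mR−mL=-1025/2928 → turn -1·90°
n=2: pose=(9,5,S); sL=12/37, sR=12/29; mL=12/29, mR=-6/37; mL+mR=270/1073 → advance +1; mR−mL=-618/1073 → turn -1·90°
n=3: pose=(9,4,W); sL=6/13, sR=6/17; mL=6/17, mR=-3/13; mL+mR=27/221 → advance +1; mR−mL=-129/221 → turn -1·90°
n=4: pose=(8,4,N); sL=60/233, sR=60/269; mL=60/269, mR=-30/233; mL+mR=5910/62677 → advance +1; mR−mL=-22050/62677 → turn -1·90°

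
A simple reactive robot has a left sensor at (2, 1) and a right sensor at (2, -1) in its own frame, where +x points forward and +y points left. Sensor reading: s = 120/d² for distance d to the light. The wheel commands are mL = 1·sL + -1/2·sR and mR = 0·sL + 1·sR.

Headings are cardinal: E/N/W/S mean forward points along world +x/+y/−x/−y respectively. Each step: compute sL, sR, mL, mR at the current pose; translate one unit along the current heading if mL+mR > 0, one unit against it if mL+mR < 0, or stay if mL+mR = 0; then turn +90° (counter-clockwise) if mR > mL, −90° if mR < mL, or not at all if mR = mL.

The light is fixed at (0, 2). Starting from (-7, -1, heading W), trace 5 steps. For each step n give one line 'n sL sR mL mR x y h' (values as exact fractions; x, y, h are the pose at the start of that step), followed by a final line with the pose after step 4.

0 120/97 24/17 876/1649 24/17 -7 -1 W
1 60/37 60/53 2070/1961 60/53 -8 -1 S
2 8/3 120/61 308/183 120/61 -8 -2 E
3 30/17 3 9/34 3 -7 -2 N
4 120/97 24/17 876/1649 24/17 -7 -1 W
final -8 -1 S

n=0: pose=(-7,-1,W); sL=120/97, sR=24/17; mL=876/1649, mR=24/17; mL+mR=3204/1649 → advance +1; mR−mL=1452/1649 → turn +1·90°
n=1: pose=(-8,-1,S); sL=60/37, sR=60/53; mL=2070/1961, mR=60/53; mL+mR=4290/1961 → advance +1; mR−mL=150/1961 → turn +1·90°
n=2: pose=(-8,-2,E); sL=8/3, sR=120/61; mL=308/183, mR=120/61; mL+mR=668/183 → advance +1; mR−mL=52/183 → turn +1·90°
n=3: pose=(-7,-2,N); sL=30/17, sR=3; mL=9/34, mR=3; mL+mR=111/34 → advance +1; mR−mL=93/34 → turn +1·90°
n=4: pose=(-7,-1,W); sL=120/97, sR=24/17; mL=876/1649, mR=24/17; mL+mR=3204/1649 → advance +1; mR−mL=1452/1649 → turn +1·90°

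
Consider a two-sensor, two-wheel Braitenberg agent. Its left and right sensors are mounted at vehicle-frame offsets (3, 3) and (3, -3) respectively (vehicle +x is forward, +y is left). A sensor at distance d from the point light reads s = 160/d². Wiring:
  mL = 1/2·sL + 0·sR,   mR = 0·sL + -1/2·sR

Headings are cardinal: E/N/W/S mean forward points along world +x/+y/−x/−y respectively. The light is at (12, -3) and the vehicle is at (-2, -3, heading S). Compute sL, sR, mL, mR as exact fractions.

16/13 80/149 8/13 -40/149

left sensor world pos  = (1, -6); dL² = 130
right sensor world pos = (-5, -6); dR² = 298
sL = 160/130 = 16/13
sR = 160/298 = 80/149
mL = 1/2·sL + 0·sR = 8/13
mR = 0·sL + -1/2·sR = -40/149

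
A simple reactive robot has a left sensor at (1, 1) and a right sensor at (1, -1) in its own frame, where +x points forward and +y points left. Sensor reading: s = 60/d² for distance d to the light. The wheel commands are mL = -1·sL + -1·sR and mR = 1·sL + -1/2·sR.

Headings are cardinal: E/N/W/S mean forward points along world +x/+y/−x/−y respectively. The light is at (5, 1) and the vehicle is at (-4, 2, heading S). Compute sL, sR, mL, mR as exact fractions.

left sensor world pos  = (-3, 1); dL² = 64
right sensor world pos = (-5, 1); dR² = 100
sL = 60/64 = 15/16
sR = 60/100 = 3/5
mL = -1·sL + -1·sR = -123/80
mR = 1·sL + -1/2·sR = 51/80

15/16 3/5 -123/80 51/80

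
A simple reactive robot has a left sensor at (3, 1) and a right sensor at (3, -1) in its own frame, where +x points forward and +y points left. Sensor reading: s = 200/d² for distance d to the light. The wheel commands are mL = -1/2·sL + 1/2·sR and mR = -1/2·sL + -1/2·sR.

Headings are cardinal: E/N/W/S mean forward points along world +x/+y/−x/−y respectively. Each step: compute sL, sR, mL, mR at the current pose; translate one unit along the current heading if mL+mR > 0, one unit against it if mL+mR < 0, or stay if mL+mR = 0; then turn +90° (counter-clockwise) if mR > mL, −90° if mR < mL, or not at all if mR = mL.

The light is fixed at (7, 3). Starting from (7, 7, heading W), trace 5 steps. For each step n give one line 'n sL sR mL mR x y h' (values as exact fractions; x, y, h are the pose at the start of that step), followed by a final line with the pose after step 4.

n=0: pose=(7,7,W); sL=100/9, sR=100/17; mL=-400/153, mR=-1300/153; mL+mR=-100/9 → advance -1; mR−mL=-100/17 → turn -1·90°
n=1: pose=(8,7,N); sL=200/49, sR=200/53; mL=-400/2597, mR=-10200/2597; mL+mR=-200/49 → advance -1; mR−mL=-200/53 → turn -1·90°
n=2: pose=(8,6,E); sL=25/4, sR=10; mL=15/8, mR=-65/8; mL+mR=-25/4 → advance -1; mR−mL=-10 → turn -1·90°
n=3: pose=(7,6,S); sL=200, sR=200; mL=0, mR=-200; mL+mR=-200 → advance -1; mR−mL=-200 → turn -1·90°
n=4: pose=(7,7,W); sL=100/9, sR=100/17; mL=-400/153, mR=-1300/153; mL+mR=-100/9 → advance -1; mR−mL=-100/17 → turn -1·90°

0 100/9 100/17 -400/153 -1300/153 7 7 W
1 200/49 200/53 -400/2597 -10200/2597 8 7 N
2 25/4 10 15/8 -65/8 8 6 E
3 200 200 0 -200 7 6 S
4 100/9 100/17 -400/153 -1300/153 7 7 W
final 8 7 N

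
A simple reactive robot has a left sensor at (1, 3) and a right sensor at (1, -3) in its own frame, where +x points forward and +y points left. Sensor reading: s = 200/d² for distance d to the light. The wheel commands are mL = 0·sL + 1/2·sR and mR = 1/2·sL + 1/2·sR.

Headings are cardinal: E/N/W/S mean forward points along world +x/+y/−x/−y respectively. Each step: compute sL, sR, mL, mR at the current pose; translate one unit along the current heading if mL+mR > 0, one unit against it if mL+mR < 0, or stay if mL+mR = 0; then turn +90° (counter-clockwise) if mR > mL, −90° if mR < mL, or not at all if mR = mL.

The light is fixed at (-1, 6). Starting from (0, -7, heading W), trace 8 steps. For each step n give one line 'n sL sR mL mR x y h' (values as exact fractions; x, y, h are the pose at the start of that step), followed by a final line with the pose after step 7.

0 25/32 2 1 89/64 0 -7 W
1 40/41 40/41 20/41 40/41 -1 -7 S
2 100/61 20/29 10/29 2060/1769 -1 -8 E
3 200/173 40/37 20/37 7160/6401 0 -8 N
4 25/32 2 1 89/64 0 -7 W
5 40/41 40/41 20/41 40/41 -1 -7 S
6 100/61 20/29 10/29 2060/1769 -1 -8 E
7 200/173 40/37 20/37 7160/6401 0 -8 N
final 0 -7 W

n=0: pose=(0,-7,W); sL=25/32, sR=2; mL=1, mR=89/64; mL+mR=153/64 → advance +1; mR−mL=25/64 → turn +1·90°
n=1: pose=(-1,-7,S); sL=40/41, sR=40/41; mL=20/41, mR=40/41; mL+mR=60/41 → advance +1; mR−mL=20/41 → turn +1·90°
n=2: pose=(-1,-8,E); sL=100/61, sR=20/29; mL=10/29, mR=2060/1769; mL+mR=2670/1769 → advance +1; mR−mL=50/61 → turn +1·90°
n=3: pose=(0,-8,N); sL=200/173, sR=40/37; mL=20/37, mR=7160/6401; mL+mR=10620/6401 → advance +1; mR−mL=100/173 → turn +1·90°
n=4: pose=(0,-7,W); sL=25/32, sR=2; mL=1, mR=89/64; mL+mR=153/64 → advance +1; mR−mL=25/64 → turn +1·90°
n=5: pose=(-1,-7,S); sL=40/41, sR=40/41; mL=20/41, mR=40/41; mL+mR=60/41 → advance +1; mR−mL=20/41 → turn +1·90°
n=6: pose=(-1,-8,E); sL=100/61, sR=20/29; mL=10/29, mR=2060/1769; mL+mR=2670/1769 → advance +1; mR−mL=50/61 → turn +1·90°
n=7: pose=(0,-8,N); sL=200/173, sR=40/37; mL=20/37, mR=7160/6401; mL+mR=10620/6401 → advance +1; mR−mL=100/173 → turn +1·90°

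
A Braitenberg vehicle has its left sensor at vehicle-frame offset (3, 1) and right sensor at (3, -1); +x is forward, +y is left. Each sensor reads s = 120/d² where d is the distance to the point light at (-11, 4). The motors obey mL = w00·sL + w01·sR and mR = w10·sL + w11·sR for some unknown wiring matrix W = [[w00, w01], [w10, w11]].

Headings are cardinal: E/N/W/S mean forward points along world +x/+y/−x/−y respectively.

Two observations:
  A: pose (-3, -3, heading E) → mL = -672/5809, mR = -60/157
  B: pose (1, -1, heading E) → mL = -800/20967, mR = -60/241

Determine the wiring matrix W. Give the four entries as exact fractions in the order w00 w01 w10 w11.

obs A: pose=(-3,-3,E) → sL=120/157, sR=24/37, mL=-672/5809, mR=-60/157
obs B: pose=(1,-1,E) → sL=120/241, sR=40/87, mL=-800/20967, mR=-60/241
sensor matrix S = [[120/157, 24/37], [120/241, 40/87]]; det S = 1154560/40599101
solve [mL_A; mL_B] = S·[w00; w01] and [mR_A; mR_B] = S·[w10; w11]:
  w00 = -1, w01 = 1, w10 = -1/2, w11 = 0

-1 1 -1/2 0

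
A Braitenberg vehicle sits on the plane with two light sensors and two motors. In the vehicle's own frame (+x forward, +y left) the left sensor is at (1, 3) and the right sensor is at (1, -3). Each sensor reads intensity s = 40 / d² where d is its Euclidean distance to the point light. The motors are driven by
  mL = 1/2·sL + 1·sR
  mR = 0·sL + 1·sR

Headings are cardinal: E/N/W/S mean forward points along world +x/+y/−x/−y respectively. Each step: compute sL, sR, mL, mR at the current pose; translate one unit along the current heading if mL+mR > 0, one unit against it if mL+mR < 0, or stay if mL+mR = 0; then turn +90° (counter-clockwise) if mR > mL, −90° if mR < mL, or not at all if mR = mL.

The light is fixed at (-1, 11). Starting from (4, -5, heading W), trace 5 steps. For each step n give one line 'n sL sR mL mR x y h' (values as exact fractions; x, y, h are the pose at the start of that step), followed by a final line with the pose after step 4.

n=0: pose=(4,-5,W); sL=40/377, sR=8/37; mL=3756/13949, mR=8/37; mL+mR=6772/13949 → advance +1; mR−mL=-20/377 → turn -1·90°
n=1: pose=(3,-5,N); sL=20/113, sR=20/137; mL=3630/15481, mR=20/137; mL+mR=5890/15481 → advance +1; mR−mL=-10/113 → turn -1·90°
n=2: pose=(3,-4,E); sL=40/169, sR=40/349; mL=13740/58981, mR=40/349; mL+mR=20500/58981 → advance +1; mR−mL=-20/169 → turn -1·90°
n=3: pose=(4,-4,S); sL=1/8, sR=2/13; mL=45/208, mR=2/13; mL+mR=77/208 → advance +1; mR−mL=-1/16 → turn -1·90°
n=4: pose=(4,-5,W); sL=40/377, sR=8/37; mL=3756/13949, mR=8/37; mL+mR=6772/13949 → advance +1; mR−mL=-20/377 → turn -1·90°

0 40/377 8/37 3756/13949 8/37 4 -5 W
1 20/113 20/137 3630/15481 20/137 3 -5 N
2 40/169 40/349 13740/58981 40/349 3 -4 E
3 1/8 2/13 45/208 2/13 4 -4 S
4 40/377 8/37 3756/13949 8/37 4 -5 W
final 3 -5 N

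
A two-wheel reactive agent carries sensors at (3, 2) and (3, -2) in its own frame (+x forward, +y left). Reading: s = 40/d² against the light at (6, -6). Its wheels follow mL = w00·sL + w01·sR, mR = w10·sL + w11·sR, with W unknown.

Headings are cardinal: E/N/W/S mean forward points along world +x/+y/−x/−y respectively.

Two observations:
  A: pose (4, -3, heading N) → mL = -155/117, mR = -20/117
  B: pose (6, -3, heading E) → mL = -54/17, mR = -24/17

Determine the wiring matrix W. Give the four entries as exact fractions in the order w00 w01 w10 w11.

-1 -1/2 1/2 -1/2

obs A: pose=(4,-3,N) → sL=10/13, sR=10/9, mL=-155/117, mR=-20/117
obs B: pose=(6,-3,E) → sL=20/17, sR=4, mL=-54/17, mR=-24/17
sensor matrix S = [[10/13, 10/9], [20/17, 4]]; det S = 3520/1989
solve [mL_A; mL_B] = S·[w00; w01] and [mR_A; mR_B] = S·[w10; w11]:
  w00 = -1, w01 = -1/2, w10 = 1/2, w11 = -1/2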